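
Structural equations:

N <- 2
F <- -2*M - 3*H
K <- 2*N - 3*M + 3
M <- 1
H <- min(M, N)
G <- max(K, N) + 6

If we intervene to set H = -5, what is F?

13

Intervening sets H = -5 and removes its equation (H <- min(M, N)).
F = -2*M - 3*H  [with M=1, H=-5]  = 13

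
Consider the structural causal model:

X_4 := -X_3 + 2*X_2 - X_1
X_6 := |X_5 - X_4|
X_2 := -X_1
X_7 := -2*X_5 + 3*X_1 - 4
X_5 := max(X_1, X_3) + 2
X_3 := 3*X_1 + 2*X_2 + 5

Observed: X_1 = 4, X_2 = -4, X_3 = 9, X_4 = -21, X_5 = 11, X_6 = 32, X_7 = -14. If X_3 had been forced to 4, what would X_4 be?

-16

The intervention breaks the incoming arrows to X_3: X_3 := 3*X_1 + 2*X_2 + 5 no longer applies, and X_3 = 4.
X_2 = -X_1  [with X_1=4]  = -4
X_4 = -X_3 + 2*X_2 - X_1  [with X_3=4, X_2=-4, X_1=4]  = -16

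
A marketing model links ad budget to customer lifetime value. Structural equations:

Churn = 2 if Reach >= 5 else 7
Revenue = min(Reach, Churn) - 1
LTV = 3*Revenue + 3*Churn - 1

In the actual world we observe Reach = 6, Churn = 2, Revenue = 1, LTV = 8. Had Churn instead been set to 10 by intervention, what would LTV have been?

Under do(Churn=10), the mechanism Churn = 2 if Reach >= 5 else 7 is discarded; Churn is fixed at 10.
Revenue = min(Reach, Churn) - 1  [with Reach=6, Churn=10]  = 5
LTV = 3*Revenue + 3*Churn - 1  [with Revenue=5, Churn=10]  = 44

44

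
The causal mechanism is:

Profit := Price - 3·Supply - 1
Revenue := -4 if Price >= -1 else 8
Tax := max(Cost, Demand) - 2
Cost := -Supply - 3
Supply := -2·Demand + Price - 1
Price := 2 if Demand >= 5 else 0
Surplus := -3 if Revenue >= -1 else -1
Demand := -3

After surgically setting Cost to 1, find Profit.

-16

The intervention breaks the incoming arrows to Cost: Cost := -Supply - 3 no longer applies, and Cost = 1.
No directed path runs from Cost to Profit, so Profit keeps its natural value.
Price = 2 if Demand >= 5 else 0  [with Demand=-3]  = 0
Supply = -2·Demand + Price - 1  [with Demand=-3, Price=0]  = 5
Profit = Price - 3·Supply - 1  [with Price=0, Supply=5]  = -16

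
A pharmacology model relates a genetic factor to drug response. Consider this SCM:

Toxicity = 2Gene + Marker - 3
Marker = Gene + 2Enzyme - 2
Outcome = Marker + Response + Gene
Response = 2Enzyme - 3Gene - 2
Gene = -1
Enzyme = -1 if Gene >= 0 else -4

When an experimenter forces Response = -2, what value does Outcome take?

-14

Under do(Response=-2), the mechanism Response = 2Enzyme - 3Gene - 2 is discarded; Response is fixed at -2.
Enzyme = -1 if Gene >= 0 else -4  [with Gene=-1]  = -4
Marker = Gene + 2Enzyme - 2  [with Gene=-1, Enzyme=-4]  = -11
Outcome = Marker + Response + Gene  [with Marker=-11, Response=-2, Gene=-1]  = -14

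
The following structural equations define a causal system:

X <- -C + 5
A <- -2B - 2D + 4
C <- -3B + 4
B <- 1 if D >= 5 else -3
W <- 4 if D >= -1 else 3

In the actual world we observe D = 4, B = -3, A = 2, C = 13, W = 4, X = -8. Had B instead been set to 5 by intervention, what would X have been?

Under do(B=5), the mechanism B <- 1 if D >= 5 else -3 is discarded; B is fixed at 5.
C = -3B + 4  [with B=5]  = -11
X = -C + 5  [with C=-11]  = 16

16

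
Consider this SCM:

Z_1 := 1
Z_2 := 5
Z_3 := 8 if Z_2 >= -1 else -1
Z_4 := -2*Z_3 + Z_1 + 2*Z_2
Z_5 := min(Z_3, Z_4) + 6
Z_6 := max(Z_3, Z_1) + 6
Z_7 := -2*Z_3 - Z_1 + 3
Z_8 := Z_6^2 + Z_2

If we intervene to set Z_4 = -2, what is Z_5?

4

Intervening sets Z_4 = -2 and removes its equation (Z_4 := -2*Z_3 + Z_1 + 2*Z_2).
Z_3 = 8 if Z_2 >= -1 else -1  [with Z_2=5]  = 8
Z_5 = min(Z_3, Z_4) + 6  [with Z_3=8, Z_4=-2]  = 4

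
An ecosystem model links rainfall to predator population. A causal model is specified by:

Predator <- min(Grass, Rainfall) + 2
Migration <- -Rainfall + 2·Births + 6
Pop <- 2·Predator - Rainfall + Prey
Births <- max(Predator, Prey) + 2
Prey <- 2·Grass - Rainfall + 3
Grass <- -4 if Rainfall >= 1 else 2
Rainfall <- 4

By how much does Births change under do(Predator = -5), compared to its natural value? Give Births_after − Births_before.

-3

Intervening sets Predator = -5 and removes its equation (Predator <- min(Grass, Rainfall) + 2).
Grass = -4 if Rainfall >= 1 else 2  [with Rainfall=4]  = -4
Prey = 2·Grass - Rainfall + 3  [with Grass=-4, Rainfall=4]  = -9
Births = max(Predator, Prey) + 2  [with Predator=-5, Prey=-9]  = -3
Without intervention: Grass = -4 if Rainfall >= 1 else 2  [with Rainfall=4]  = -4; Prey = 2·Grass - Rainfall + 3  [with Grass=-4, Rainfall=4]  = -9; Predator = min(Grass, Rainfall) + 2  [with Grass=-4, Rainfall=4]  = -2; Births = max(Predator, Prey) + 2  [with Predator=-2, Prey=-9]  = 0.
Change = -3 − 0 = -3.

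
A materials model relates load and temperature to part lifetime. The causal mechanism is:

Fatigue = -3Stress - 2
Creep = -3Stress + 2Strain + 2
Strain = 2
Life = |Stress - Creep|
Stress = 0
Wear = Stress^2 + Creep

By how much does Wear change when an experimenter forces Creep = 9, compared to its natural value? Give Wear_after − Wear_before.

3

The intervention breaks the incoming arrows to Creep: Creep = -3Stress + 2Strain + 2 no longer applies, and Creep = 9.
Wear = Stress^2 + Creep  [with Stress=0, Creep=9]  = 9
Without intervention: Creep = -3Stress + 2Strain + 2  [with Stress=0, Strain=2]  = 6; Wear = Stress^2 + Creep  [with Stress=0, Creep=6]  = 6.
Change = 9 − 6 = 3.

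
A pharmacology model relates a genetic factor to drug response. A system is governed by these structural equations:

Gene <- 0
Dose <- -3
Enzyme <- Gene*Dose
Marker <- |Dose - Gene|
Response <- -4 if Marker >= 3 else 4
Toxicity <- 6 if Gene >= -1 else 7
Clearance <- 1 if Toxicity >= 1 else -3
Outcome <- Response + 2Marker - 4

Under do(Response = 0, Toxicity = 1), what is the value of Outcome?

Setting Response = 0, Toxicity = 1 by intervention discards those variables' equations.
Marker = |Dose - Gene|  [with Dose=-3, Gene=0]  = 3
Outcome = Response + 2Marker - 4  [with Response=0, Marker=3]  = 2

2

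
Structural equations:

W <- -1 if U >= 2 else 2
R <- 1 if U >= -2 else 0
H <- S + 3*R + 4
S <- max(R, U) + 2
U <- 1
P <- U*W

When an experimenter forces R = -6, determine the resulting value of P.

2

do(R=-6) replaces the equation R <- 1 if U >= -2 else 0 with the constant R = -6.
P is not downstream of the intervention, so its value is determined by the original equations.
W = -1 if U >= 2 else 2  [with U=1]  = 2
P = U*W  [with U=1, W=2]  = 2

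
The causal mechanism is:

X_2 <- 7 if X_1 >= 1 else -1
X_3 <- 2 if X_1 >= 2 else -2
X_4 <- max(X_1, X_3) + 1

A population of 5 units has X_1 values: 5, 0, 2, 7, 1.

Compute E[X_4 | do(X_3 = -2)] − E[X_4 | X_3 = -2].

Every unit gets X_3=-2 under the intervention. X_4 values become 6, 1, 3, 8, 2; E[X_4|do(X_3=-2)] = 4.
Observing X_3=-2 restricts to units where X_3's equation naturally yields -2: X_1 ∈ {0, 1}. In that subpopulation X_4 = 1, 2, mean 1.5.
Difference = 4 − 1.5 = 2.5.

2.5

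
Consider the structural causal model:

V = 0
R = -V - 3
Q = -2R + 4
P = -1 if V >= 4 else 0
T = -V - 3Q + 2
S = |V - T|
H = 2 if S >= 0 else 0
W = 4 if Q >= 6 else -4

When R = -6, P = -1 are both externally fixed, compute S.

46

The joint intervention fixes R = -6, P = -1, removing each variable's own equation.
Q = -2R + 4  [with R=-6]  = 16
T = -V - 3Q + 2  [with V=0, Q=16]  = -46
S = |V - T|  [with V=0, T=-46]  = 46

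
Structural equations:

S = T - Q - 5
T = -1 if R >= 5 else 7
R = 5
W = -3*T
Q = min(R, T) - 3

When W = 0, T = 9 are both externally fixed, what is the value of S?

Setting W = 0, T = 9 by intervention discards those variables' equations.
Q = min(R, T) - 3  [with R=5, T=9]  = 2
S = T - Q - 5  [with T=9, Q=2]  = 2

2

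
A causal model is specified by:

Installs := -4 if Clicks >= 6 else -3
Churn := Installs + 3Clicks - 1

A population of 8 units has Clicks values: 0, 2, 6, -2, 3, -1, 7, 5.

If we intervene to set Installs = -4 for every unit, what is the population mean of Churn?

2.5

do(Installs=-4) breaks Installs's dependence on Clicks. With Installs=-4 fixed, Churn across the units is -5, 1, 13, -11, 4, -8, 16, 10, mean 2.5.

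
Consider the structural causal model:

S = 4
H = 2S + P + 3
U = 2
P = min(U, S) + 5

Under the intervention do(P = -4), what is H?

The intervention breaks the incoming arrows to P: P = min(U, S) + 5 no longer applies, and P = -4.
H = 2S + P + 3  [with S=4, P=-4]  = 7

7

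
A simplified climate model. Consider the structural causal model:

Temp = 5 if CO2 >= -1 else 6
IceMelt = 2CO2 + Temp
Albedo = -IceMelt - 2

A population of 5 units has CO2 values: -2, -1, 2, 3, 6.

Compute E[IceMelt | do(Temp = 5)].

Every unit gets Temp=5 under the intervention. IceMelt values become 1, 3, 9, 11, 17; E[IceMelt|do(Temp=5)] = 8.2.

8.2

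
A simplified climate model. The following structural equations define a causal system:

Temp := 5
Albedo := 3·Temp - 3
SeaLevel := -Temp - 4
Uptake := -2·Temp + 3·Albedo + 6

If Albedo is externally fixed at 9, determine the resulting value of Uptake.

23

Under do(Albedo=9), the mechanism Albedo := 3·Temp - 3 is discarded; Albedo is fixed at 9.
Uptake = -2·Temp + 3·Albedo + 6  [with Temp=5, Albedo=9]  = 23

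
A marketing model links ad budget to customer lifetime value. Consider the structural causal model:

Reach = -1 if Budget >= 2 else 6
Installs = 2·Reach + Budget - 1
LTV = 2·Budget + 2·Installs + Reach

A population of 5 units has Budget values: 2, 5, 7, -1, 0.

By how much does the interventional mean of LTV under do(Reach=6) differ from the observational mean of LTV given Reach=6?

do(Reach=6) breaks Reach's dependence on Budget. With Reach=6 fixed, LTV across the units is 36, 48, 56, 24, 28, mean 38.4.
Observing Reach=6 restricts to units where Reach's equation naturally yields 6: Budget ∈ {-1, 0}. In that subpopulation LTV = 24, 28, mean 26.
Difference = 38.4 − 26 = 12.4.

12.4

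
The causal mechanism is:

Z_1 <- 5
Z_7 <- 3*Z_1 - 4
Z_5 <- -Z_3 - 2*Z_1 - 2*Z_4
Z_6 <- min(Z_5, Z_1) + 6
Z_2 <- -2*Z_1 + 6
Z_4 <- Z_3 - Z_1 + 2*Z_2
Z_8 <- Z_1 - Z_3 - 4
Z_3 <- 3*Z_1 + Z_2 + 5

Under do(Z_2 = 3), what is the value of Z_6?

Under do(Z_2=3), the mechanism Z_2 <- -2*Z_1 + 6 is discarded; Z_2 is fixed at 3.
Z_3 = 3*Z_1 + Z_2 + 5  [with Z_1=5, Z_2=3]  = 23
Z_4 = Z_3 - Z_1 + 2*Z_2  [with Z_3=23, Z_1=5, Z_2=3]  = 24
Z_5 = -Z_3 - 2*Z_1 - 2*Z_4  [with Z_3=23, Z_1=5, Z_4=24]  = -81
Z_6 = min(Z_5, Z_1) + 6  [with Z_5=-81, Z_1=5]  = -75

-75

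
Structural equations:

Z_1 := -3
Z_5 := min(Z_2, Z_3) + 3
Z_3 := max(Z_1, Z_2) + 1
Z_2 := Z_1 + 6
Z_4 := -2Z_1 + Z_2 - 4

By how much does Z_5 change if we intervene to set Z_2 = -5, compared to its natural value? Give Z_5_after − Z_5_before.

do(Z_2=-5) replaces the equation Z_2 := Z_1 + 6 with the constant Z_2 = -5.
Z_3 = max(Z_1, Z_2) + 1  [with Z_1=-3, Z_2=-5]  = -2
Z_5 = min(Z_2, Z_3) + 3  [with Z_2=-5, Z_3=-2]  = -2
Without intervention: Z_2 = Z_1 + 6  [with Z_1=-3]  = 3; Z_3 = max(Z_1, Z_2) + 1  [with Z_1=-3, Z_2=3]  = 4; Z_5 = min(Z_2, Z_3) + 3  [with Z_2=3, Z_3=4]  = 6.
Change = -2 − 6 = -8.

-8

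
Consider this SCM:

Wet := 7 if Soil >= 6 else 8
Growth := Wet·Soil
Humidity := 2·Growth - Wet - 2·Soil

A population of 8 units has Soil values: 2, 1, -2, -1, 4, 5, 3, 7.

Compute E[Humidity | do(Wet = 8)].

25.25

do(Wet=8) breaks Wet's dependence on Soil. With Wet=8 fixed, Humidity across the units is 20, 6, -36, -22, 48, 62, 34, 90, mean 25.25.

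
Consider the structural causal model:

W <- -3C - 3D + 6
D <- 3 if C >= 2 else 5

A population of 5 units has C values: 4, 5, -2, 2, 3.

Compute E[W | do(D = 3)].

Under do(D=3), D's equation is replaced by D=3 for every unit. Per-unit W: -15, -18, 3, -9, -12. Mean = -10.2.

-10.2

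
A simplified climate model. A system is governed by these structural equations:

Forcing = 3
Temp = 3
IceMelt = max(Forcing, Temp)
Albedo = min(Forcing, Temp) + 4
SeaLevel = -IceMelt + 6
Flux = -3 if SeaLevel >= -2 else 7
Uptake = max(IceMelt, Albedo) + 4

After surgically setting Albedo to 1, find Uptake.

7

The intervention breaks the incoming arrows to Albedo: Albedo = min(Forcing, Temp) + 4 no longer applies, and Albedo = 1.
IceMelt = max(Forcing, Temp)  [with Forcing=3, Temp=3]  = 3
Uptake = max(IceMelt, Albedo) + 4  [with IceMelt=3, Albedo=1]  = 7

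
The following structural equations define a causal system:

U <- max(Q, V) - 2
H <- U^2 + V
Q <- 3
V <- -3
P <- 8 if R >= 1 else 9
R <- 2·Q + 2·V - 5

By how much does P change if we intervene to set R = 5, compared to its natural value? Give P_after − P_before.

-1

Intervening sets R = 5 and removes its equation (R <- 2·Q + 2·V - 5).
P = 8 if R >= 1 else 9  [with R=5]  = 8
Without intervention: R = 2·Q + 2·V - 5  [with Q=3, V=-3]  = -5; P = 8 if R >= 1 else 9  [with R=-5]  = 9.
Change = 8 − 9 = -1.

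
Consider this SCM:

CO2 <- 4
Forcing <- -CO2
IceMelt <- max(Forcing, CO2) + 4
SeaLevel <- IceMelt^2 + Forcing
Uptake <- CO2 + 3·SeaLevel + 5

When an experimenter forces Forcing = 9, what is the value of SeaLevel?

Under do(Forcing=9), the mechanism Forcing <- -CO2 is discarded; Forcing is fixed at 9.
IceMelt = max(Forcing, CO2) + 4  [with Forcing=9, CO2=4]  = 13
SeaLevel = IceMelt^2 + Forcing  [with IceMelt=13, Forcing=9]  = 178

178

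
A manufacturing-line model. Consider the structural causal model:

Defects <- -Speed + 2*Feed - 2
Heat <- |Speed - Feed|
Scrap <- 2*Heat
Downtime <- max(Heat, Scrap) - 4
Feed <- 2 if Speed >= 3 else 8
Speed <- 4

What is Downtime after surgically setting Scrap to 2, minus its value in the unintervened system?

The intervention breaks the incoming arrows to Scrap: Scrap <- 2*Heat no longer applies, and Scrap = 2.
Feed = 2 if Speed >= 3 else 8  [with Speed=4]  = 2
Heat = |Speed - Feed|  [with Speed=4, Feed=2]  = 2
Downtime = max(Heat, Scrap) - 4  [with Heat=2, Scrap=2]  = -2
Without intervention: Feed = 2 if Speed >= 3 else 8  [with Speed=4]  = 2; Heat = |Speed - Feed|  [with Speed=4, Feed=2]  = 2; Scrap = 2*Heat  [with Heat=2]  = 4; Downtime = max(Heat, Scrap) - 4  [with Heat=2, Scrap=4]  = 0.
Change = -2 − 0 = -2.

-2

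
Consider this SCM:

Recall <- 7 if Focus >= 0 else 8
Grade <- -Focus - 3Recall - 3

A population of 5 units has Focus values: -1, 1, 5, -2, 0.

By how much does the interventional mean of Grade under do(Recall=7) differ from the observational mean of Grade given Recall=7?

Every unit gets Recall=7 under the intervention. Grade values become -23, -25, -29, -22, -24; E[Grade|do(Recall=7)] = -24.6.
Observing Recall=7 restricts to units where Recall's equation naturally yields 7: Focus ∈ {1, 5, 0}. In that subpopulation Grade = -25, -29, -24, mean -26.
Difference = -24.6 − (-26) = 1.4.

1.4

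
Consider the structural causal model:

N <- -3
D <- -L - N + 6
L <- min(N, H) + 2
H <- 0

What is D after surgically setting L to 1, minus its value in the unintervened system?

-2

The intervention breaks the incoming arrows to L: L <- min(N, H) + 2 no longer applies, and L = 1.
D = -L - N + 6  [with L=1, N=-3]  = 8
Without intervention: L = min(N, H) + 2  [with N=-3, H=0]  = -1; D = -L - N + 6  [with L=-1, N=-3]  = 10.
Change = 8 − 10 = -2.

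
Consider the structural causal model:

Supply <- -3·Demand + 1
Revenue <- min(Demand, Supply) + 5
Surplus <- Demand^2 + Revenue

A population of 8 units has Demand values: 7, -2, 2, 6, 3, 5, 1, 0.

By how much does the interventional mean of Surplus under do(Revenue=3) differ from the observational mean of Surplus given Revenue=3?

Every unit gets Revenue=3 under the intervention. Surplus values become 52, 7, 7, 39, 12, 28, 4, 3; E[Surplus|do(Revenue=3)] = 19.
Conditioning on Revenue=3 selects the 2 unit(s) with Demand ∈ {-2, 1}. Their Surplus values: 7, 4. Mean = 5.5.
Difference = 19 − 5.5 = 13.5.

13.5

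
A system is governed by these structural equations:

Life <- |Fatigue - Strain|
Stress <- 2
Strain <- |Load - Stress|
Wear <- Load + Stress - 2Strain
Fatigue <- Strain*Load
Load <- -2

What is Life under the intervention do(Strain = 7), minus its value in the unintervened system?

The intervention breaks the incoming arrows to Strain: Strain <- |Load - Stress| no longer applies, and Strain = 7.
Fatigue = Strain*Load  [with Strain=7, Load=-2]  = -14
Life = |Fatigue - Strain|  [with Fatigue=-14, Strain=7]  = 21
Without intervention: Strain = |Load - Stress|  [with Load=-2, Stress=2]  = 4; Fatigue = Strain*Load  [with Strain=4, Load=-2]  = -8; Life = |Fatigue - Strain|  [with Fatigue=-8, Strain=4]  = 12.
Change = 21 − 12 = 9.

9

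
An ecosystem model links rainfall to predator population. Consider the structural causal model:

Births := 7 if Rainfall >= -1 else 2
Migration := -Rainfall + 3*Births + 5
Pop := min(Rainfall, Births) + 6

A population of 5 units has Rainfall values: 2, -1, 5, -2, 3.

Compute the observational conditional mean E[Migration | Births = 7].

E[Migration|Births=7] averages over only the 4 units with Births=7 (Rainfall = 2, -1, 5, 3): Migration = 24, 27, 21, 23, mean 23.75.

23.75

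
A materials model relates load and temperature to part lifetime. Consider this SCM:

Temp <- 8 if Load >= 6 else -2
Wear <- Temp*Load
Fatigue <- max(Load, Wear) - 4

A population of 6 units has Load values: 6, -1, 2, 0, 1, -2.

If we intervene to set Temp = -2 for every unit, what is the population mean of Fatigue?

The intervention sets Temp=-2 in all 6 units regardless of Load. Recomputing Fatigue per unit gives 2, -2, -2, -4, -3, 0; average -1.5.

-1.5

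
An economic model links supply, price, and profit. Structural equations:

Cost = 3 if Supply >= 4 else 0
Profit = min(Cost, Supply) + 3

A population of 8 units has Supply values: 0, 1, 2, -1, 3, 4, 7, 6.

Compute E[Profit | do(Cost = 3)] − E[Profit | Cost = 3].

Every unit gets Cost=3 under the intervention. Profit values become 3, 4, 5, 2, 6, 6, 6, 6; E[Profit|do(Cost=3)] = 4.75.
Conditioning on Cost=3 selects the 3 unit(s) with Supply ∈ {4, 7, 6}. Their Profit values: 6, 6, 6. Mean = 6.
Difference = 4.75 − 6 = -1.25.

-1.25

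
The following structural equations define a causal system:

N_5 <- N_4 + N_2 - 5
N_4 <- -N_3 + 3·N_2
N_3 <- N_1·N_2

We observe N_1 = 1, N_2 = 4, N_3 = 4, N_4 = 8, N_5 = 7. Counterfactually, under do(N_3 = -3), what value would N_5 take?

do(N_3=-3) replaces the equation N_3 <- N_1·N_2 with the constant N_3 = -3.
N_4 = -N_3 + 3·N_2  [with N_3=-3, N_2=4]  = 15
N_5 = N_4 + N_2 - 5  [with N_4=15, N_2=4]  = 14

14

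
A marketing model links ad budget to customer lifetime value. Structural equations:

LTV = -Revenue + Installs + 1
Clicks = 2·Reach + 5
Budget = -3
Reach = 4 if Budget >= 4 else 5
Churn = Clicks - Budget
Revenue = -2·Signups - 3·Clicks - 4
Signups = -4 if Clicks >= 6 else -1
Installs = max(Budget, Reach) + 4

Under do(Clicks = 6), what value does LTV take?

The intervention breaks the incoming arrows to Clicks: Clicks = 2·Reach + 5 no longer applies, and Clicks = 6.
Reach = 4 if Budget >= 4 else 5  [with Budget=-3]  = 5
Installs = max(Budget, Reach) + 4  [with Budget=-3, Reach=5]  = 9
Signups = -4 if Clicks >= 6 else -1  [with Clicks=6]  = -4
Revenue = -2·Signups - 3·Clicks - 4  [with Signups=-4, Clicks=6]  = -14
LTV = -Revenue + Installs + 1  [with Revenue=-14, Installs=9]  = 24

24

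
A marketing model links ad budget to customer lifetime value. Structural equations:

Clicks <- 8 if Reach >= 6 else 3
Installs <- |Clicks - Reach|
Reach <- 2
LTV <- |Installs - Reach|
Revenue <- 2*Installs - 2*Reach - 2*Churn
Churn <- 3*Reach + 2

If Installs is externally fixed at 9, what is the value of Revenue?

-2

do(Installs=9) replaces the equation Installs <- |Clicks - Reach| with the constant Installs = 9.
Churn = 3*Reach + 2  [with Reach=2]  = 8
Revenue = 2*Installs - 2*Reach - 2*Churn  [with Installs=9, Reach=2, Churn=8]  = -2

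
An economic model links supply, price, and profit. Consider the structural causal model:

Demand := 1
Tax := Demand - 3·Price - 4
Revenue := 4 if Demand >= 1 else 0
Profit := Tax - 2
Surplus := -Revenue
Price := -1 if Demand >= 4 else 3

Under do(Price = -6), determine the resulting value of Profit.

do(Price=-6) replaces the equation Price := -1 if Demand >= 4 else 3 with the constant Price = -6.
Tax = Demand - 3·Price - 4  [with Demand=1, Price=-6]  = 15
Profit = Tax - 2  [with Tax=15]  = 13

13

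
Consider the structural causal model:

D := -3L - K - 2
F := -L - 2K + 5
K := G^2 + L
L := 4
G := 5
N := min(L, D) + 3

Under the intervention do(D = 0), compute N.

Under do(D=0), the mechanism D := -3L - K - 2 is discarded; D is fixed at 0.
N = min(L, D) + 3  [with L=4, D=0]  = 3

3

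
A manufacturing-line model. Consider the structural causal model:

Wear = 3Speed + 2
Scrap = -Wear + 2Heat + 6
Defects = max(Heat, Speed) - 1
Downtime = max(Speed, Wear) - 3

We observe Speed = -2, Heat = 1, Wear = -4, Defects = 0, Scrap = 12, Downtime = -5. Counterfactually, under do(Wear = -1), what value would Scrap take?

9

do(Wear=-1) replaces the equation Wear = 3Speed + 2 with the constant Wear = -1.
Scrap = -Wear + 2Heat + 6  [with Wear=-1, Heat=1]  = 9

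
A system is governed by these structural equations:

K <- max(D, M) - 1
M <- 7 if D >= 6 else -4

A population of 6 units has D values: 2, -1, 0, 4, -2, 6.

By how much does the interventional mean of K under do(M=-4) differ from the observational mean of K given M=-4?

Every unit gets M=-4 under the intervention. K values become 1, -2, -1, 3, -3, 5; E[K|do(M=-4)] = 0.5.
E[K|M=-4] averages over only the 5 units with M=-4 (D = 2, -1, 0, 4, -2): K = 1, -2, -1, 3, -3, mean -0.4.
Difference = 0.5 − (-0.4) = 0.9.

0.9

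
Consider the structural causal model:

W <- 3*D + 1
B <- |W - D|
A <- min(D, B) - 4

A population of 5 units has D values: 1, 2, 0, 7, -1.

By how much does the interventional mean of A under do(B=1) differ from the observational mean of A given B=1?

0.9

Every unit gets B=1 under the intervention. A values become -3, -3, -4, -3, -5; E[A|do(B=1)] = -3.6.
E[A|B=1] averages over only the 2 units with B=1 (D = 0, -1): A = -4, -5, mean -4.5.
Difference = -3.6 − (-4.5) = 0.9.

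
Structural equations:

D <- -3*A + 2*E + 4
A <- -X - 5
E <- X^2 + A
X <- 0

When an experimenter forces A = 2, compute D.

Under do(A=2), the mechanism A <- -X - 5 is discarded; A is fixed at 2.
E = X^2 + A  [with X=0, A=2]  = 2
D = -3*A + 2*E + 4  [with A=2, E=2]  = 2

2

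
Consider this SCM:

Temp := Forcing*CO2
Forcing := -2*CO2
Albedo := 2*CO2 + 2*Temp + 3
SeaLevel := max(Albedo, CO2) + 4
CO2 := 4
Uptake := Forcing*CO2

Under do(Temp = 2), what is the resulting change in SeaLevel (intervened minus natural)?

do(Temp=2) replaces the equation Temp := Forcing*CO2 with the constant Temp = 2.
Albedo = 2*CO2 + 2*Temp + 3  [with CO2=4, Temp=2]  = 15
SeaLevel = max(Albedo, CO2) + 4  [with Albedo=15, CO2=4]  = 19
Without intervention: Forcing = -2*CO2  [with CO2=4]  = -8; Temp = Forcing*CO2  [with Forcing=-8, CO2=4]  = -32; Albedo = 2*CO2 + 2*Temp + 3  [with CO2=4, Temp=-32]  = -53; SeaLevel = max(Albedo, CO2) + 4  [with Albedo=-53, CO2=4]  = 8.
Change = 19 − 8 = 11.

11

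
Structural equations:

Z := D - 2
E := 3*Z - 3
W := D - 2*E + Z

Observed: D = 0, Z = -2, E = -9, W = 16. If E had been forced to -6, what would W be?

The intervention breaks the incoming arrows to E: E := 3*Z - 3 no longer applies, and E = -6.
Z = D - 2  [with D=0]  = -2
W = D - 2*E + Z  [with D=0, E=-6, Z=-2]  = 10

10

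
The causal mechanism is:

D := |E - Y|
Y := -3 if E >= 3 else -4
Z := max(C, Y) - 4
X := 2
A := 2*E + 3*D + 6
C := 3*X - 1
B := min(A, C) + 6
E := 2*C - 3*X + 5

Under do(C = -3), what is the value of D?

do(C=-3) replaces the equation C := 3*X - 1 with the constant C = -3.
E = 2*C - 3*X + 5  [with C=-3, X=2]  = -7
Y = -3 if E >= 3 else -4  [with E=-7]  = -4
D = |E - Y|  [with E=-7, Y=-4]  = 3

3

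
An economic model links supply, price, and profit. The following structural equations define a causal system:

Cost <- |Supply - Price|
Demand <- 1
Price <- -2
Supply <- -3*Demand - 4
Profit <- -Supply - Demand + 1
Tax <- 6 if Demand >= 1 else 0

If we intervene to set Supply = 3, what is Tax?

do(Supply=3) replaces the equation Supply <- -3*Demand - 4 with the constant Supply = 3.
Tax is not downstream of the intervention, so its value is determined by the original equations.
Tax = 6 if Demand >= 1 else 0  [with Demand=1]  = 6

6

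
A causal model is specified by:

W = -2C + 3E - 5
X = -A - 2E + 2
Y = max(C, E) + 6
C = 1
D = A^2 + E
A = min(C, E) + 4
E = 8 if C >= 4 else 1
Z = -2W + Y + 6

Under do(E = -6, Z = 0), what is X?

The joint intervention fixes E = -6, Z = 0, removing each variable's own equation.
A = min(C, E) + 4  [with C=1, E=-6]  = -2
X = -A - 2E + 2  [with A=-2, E=-6]  = 16

16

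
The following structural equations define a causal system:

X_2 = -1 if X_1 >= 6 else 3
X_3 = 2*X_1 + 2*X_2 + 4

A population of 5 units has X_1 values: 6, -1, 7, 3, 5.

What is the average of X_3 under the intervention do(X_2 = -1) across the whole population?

10

The intervention sets X_2=-1 in all 5 units regardless of X_1. Recomputing X_3 per unit gives 14, 0, 16, 8, 12; average 10.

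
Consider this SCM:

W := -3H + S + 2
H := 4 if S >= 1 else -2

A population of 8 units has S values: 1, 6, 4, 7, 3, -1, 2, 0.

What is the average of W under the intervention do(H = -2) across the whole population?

10.75

The intervention sets H=-2 in all 8 units regardless of S. Recomputing W per unit gives 9, 14, 12, 15, 11, 7, 10, 8; average 10.75.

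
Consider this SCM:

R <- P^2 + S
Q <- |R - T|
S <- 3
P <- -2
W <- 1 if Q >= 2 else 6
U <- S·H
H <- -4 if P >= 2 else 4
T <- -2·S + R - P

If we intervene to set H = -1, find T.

3

The intervention breaks the incoming arrows to H: H <- -4 if P >= 2 else 4 no longer applies, and H = -1.
Since T is not a descendant of the intervened variable, it is unaffected.
R = P^2 + S  [with P=-2, S=3]  = 7
T = -2·S + R - P  [with S=3, R=7, P=-2]  = 3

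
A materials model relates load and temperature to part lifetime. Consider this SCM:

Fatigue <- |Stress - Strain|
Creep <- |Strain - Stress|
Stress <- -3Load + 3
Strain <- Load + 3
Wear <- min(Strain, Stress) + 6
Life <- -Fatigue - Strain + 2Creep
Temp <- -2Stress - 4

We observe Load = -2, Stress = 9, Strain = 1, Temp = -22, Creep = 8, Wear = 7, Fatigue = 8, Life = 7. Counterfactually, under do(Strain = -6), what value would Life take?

21

The intervention breaks the incoming arrows to Strain: Strain <- Load + 3 no longer applies, and Strain = -6.
Stress = -3Load + 3  [with Load=-2]  = 9
Creep = |Strain - Stress|  [with Strain=-6, Stress=9]  = 15
Fatigue = |Stress - Strain|  [with Stress=9, Strain=-6]  = 15
Life = -Fatigue - Strain + 2Creep  [with Fatigue=15, Strain=-6, Creep=15]  = 21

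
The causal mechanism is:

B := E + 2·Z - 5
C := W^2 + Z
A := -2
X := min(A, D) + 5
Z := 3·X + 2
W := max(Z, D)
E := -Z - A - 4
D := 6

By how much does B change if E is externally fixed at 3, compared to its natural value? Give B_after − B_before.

16

do(E=3) replaces the equation E := -Z - A - 4 with the constant E = 3.
X = min(A, D) + 5  [with A=-2, D=6]  = 3
Z = 3·X + 2  [with X=3]  = 11
B = E + 2·Z - 5  [with E=3, Z=11]  = 20
Without intervention: X = min(A, D) + 5  [with A=-2, D=6]  = 3; Z = 3·X + 2  [with X=3]  = 11; E = -Z - A - 4  [with Z=11, A=-2]  = -13; B = E + 2·Z - 5  [with E=-13, Z=11]  = 4.
Change = 20 − 4 = 16.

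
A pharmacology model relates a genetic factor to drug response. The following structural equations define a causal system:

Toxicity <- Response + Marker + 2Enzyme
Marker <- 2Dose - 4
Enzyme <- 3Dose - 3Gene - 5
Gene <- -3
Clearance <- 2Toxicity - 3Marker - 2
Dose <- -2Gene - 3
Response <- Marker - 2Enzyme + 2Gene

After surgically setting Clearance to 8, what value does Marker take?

Under do(Clearance=8), the mechanism Clearance <- 2Toxicity - 3Marker - 2 is discarded; Clearance is fixed at 8.
Since Marker is not a descendant of the intervened variable, it is unaffected.
Dose = -2Gene - 3  [with Gene=-3]  = 3
Marker = 2Dose - 4  [with Dose=3]  = 2

2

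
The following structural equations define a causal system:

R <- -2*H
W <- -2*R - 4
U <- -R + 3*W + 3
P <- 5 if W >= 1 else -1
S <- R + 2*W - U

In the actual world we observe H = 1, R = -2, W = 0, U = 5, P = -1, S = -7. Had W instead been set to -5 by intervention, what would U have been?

-10

The intervention breaks the incoming arrows to W: W <- -2*R - 4 no longer applies, and W = -5.
R = -2*H  [with H=1]  = -2
U = -R + 3*W + 3  [with R=-2, W=-5]  = -10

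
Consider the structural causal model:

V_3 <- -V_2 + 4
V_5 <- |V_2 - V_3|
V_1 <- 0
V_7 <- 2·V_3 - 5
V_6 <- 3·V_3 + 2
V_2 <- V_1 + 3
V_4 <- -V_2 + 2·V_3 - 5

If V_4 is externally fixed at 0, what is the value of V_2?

The intervention breaks the incoming arrows to V_4: V_4 <- -V_2 + 2·V_3 - 5 no longer applies, and V_4 = 0.
Since V_2 is not a descendant of the intervened variable, it is unaffected.
V_2 = V_1 + 3  [with V_1=0]  = 3

3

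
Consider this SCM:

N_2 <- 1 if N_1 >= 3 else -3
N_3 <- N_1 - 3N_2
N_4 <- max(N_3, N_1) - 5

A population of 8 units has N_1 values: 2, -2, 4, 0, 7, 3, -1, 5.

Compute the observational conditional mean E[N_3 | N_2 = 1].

E[N_3|N_2=1] averages over only the 4 units with N_2=1 (N_1 = 4, 7, 3, 5): N_3 = 1, 4, 0, 2, mean 1.75.

1.75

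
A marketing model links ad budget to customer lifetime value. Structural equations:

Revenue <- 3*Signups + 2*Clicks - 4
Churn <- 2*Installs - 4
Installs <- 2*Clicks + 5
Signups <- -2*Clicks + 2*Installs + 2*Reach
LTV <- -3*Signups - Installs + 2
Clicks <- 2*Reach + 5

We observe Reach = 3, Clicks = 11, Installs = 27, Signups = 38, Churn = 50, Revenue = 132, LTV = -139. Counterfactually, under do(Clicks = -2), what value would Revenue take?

Under do(Clicks=-2), the mechanism Clicks <- 2*Reach + 5 is discarded; Clicks is fixed at -2.
Installs = 2*Clicks + 5  [with Clicks=-2]  = 1
Signups = -2*Clicks + 2*Installs + 2*Reach  [with Clicks=-2, Installs=1, Reach=3]  = 12
Revenue = 3*Signups + 2*Clicks - 4  [with Signups=12, Clicks=-2]  = 28

28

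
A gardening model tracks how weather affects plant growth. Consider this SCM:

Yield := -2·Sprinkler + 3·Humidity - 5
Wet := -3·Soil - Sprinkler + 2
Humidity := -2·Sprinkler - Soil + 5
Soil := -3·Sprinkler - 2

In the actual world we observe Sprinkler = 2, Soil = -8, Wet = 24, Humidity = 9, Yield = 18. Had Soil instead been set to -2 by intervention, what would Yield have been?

0

do(Soil=-2) replaces the equation Soil := -3·Sprinkler - 2 with the constant Soil = -2.
Humidity = -2·Sprinkler - Soil + 5  [with Sprinkler=2, Soil=-2]  = 3
Yield = -2·Sprinkler + 3·Humidity - 5  [with Sprinkler=2, Humidity=3]  = 0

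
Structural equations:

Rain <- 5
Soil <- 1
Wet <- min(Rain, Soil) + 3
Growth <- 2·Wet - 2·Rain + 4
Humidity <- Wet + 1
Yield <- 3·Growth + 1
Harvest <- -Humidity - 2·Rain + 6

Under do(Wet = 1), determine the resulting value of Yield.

-11

The intervention breaks the incoming arrows to Wet: Wet <- min(Rain, Soil) + 3 no longer applies, and Wet = 1.
Growth = 2·Wet - 2·Rain + 4  [with Wet=1, Rain=5]  = -4
Yield = 3·Growth + 1  [with Growth=-4]  = -11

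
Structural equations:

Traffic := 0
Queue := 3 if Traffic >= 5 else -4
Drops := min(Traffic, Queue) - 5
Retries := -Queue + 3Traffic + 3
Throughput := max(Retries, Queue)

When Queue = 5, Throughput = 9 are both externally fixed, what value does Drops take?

Under do(Queue = 5, Throughput = 9), each intervened variable's structural equation is replaced by its fixed value.
Drops = min(Traffic, Queue) - 5  [with Traffic=0, Queue=5]  = -5

-5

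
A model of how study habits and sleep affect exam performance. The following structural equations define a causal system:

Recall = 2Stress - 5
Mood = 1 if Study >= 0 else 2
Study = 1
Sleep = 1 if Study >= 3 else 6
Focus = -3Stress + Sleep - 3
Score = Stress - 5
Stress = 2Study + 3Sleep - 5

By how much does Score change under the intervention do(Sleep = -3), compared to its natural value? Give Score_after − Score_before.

-27

do(Sleep=-3) replaces the equation Sleep = 1 if Study >= 3 else 6 with the constant Sleep = -3.
Stress = 2Study + 3Sleep - 5  [with Study=1, Sleep=-3]  = -12
Score = Stress - 5  [with Stress=-12]  = -17
Without intervention: Sleep = 1 if Study >= 3 else 6  [with Study=1]  = 6; Stress = 2Study + 3Sleep - 5  [with Study=1, Sleep=6]  = 15; Score = Stress - 5  [with Stress=15]  = 10.
Change = -17 − 10 = -27.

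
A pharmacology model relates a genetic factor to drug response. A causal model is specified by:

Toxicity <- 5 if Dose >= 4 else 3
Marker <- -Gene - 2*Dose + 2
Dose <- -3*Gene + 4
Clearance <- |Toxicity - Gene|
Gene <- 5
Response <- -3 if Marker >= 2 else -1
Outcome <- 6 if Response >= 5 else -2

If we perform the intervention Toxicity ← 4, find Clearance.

1

The intervention breaks the incoming arrows to Toxicity: Toxicity <- 5 if Dose >= 4 else 3 no longer applies, and Toxicity = 4.
Clearance = |Toxicity - Gene|  [with Toxicity=4, Gene=5]  = 1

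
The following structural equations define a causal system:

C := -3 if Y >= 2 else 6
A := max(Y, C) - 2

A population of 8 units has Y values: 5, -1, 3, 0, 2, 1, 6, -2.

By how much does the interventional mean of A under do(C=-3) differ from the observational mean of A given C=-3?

-2.25

Under do(C=-3), C's equation is replaced by C=-3 for every unit. Per-unit A: 3, -3, 1, -2, 0, -1, 4, -4. Mean = -0.25.
E[A|C=-3] averages over only the 4 units with C=-3 (Y = 5, 3, 2, 6): A = 3, 1, 0, 4, mean 2.
Difference = -0.25 − 2 = -2.25.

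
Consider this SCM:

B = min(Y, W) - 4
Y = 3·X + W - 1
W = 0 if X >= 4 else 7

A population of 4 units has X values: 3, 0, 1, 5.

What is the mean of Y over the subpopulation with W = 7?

Conditioning on W=7 selects the 3 unit(s) with X ∈ {3, 0, 1}. Their Y values: 15, 6, 9. Mean = 10.

10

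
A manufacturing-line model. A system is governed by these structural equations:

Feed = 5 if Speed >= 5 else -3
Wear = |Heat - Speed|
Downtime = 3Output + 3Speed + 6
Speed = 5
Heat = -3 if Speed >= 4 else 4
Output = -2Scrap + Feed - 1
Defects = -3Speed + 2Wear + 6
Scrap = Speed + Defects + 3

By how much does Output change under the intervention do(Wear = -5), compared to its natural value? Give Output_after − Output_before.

The intervention breaks the incoming arrows to Wear: Wear = |Heat - Speed| no longer applies, and Wear = -5.
Feed = 5 if Speed >= 5 else -3  [with Speed=5]  = 5
Defects = -3Speed + 2Wear + 6  [with Speed=5, Wear=-5]  = -19
Scrap = Speed + Defects + 3  [with Speed=5, Defects=-19]  = -11
Output = -2Scrap + Feed - 1  [with Scrap=-11, Feed=5]  = 26
Without intervention: Feed = 5 if Speed >= 5 else -3  [with Speed=5]  = 5; Heat = -3 if Speed >= 4 else 4  [with Speed=5]  = -3; Wear = |Heat - Speed|  [with Heat=-3, Speed=5]  = 8; Defects = -3Speed + 2Wear + 6  [with Speed=5, Wear=8]  = 7; Scrap = Speed + Defects + 3  [with Speed=5, Defects=7]  = 15; Output = -2Scrap + Feed - 1  [with Scrap=15, Feed=5]  = -26.
Change = 26 − (-26) = 52.

52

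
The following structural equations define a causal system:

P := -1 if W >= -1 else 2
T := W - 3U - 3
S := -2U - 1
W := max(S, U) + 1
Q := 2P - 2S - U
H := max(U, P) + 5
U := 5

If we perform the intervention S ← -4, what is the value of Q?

1

do(S=-4) replaces the equation S := -2U - 1 with the constant S = -4.
W = max(S, U) + 1  [with S=-4, U=5]  = 6
P = -1 if W >= -1 else 2  [with W=6]  = -1
Q = 2P - 2S - U  [with P=-1, S=-4, U=5]  = 1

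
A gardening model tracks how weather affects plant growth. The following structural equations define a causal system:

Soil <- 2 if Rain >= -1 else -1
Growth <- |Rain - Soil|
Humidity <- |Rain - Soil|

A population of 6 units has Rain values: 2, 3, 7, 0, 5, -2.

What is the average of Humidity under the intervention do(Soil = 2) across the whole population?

2.5

The intervention sets Soil=2 in all 6 units regardless of Rain. Recomputing Humidity per unit gives 0, 1, 5, 2, 3, 4; average 2.5.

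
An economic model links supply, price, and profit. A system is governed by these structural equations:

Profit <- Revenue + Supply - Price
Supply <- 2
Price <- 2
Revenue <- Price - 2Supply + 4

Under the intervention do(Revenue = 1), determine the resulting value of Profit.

1

The intervention breaks the incoming arrows to Revenue: Revenue <- Price - 2Supply + 4 no longer applies, and Revenue = 1.
Profit = Revenue + Supply - Price  [with Revenue=1, Supply=2, Price=2]  = 1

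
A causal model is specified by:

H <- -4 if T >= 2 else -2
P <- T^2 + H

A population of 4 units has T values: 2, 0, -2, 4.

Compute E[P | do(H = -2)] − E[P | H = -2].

The intervention sets H=-2 in all 4 units regardless of T. Recomputing P per unit gives 2, -2, 2, 14; average 4.
E[P|H=-2] averages over only the 2 units with H=-2 (T = 0, -2): P = -2, 2, mean 0.
Difference = 4 − 0 = 4.

4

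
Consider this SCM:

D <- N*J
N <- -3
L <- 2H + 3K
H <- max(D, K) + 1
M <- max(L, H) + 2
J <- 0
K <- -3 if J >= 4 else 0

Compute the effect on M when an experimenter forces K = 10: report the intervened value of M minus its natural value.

50

The intervention breaks the incoming arrows to K: K <- -3 if J >= 4 else 0 no longer applies, and K = 10.
D = N*J  [with N=-3, J=0]  = 0
H = max(D, K) + 1  [with D=0, K=10]  = 11
L = 2H + 3K  [with H=11, K=10]  = 52
M = max(L, H) + 2  [with L=52, H=11]  = 54
Without intervention: D = N*J  [with N=-3, J=0]  = 0; K = -3 if J >= 4 else 0  [with J=0]  = 0; H = max(D, K) + 1  [with D=0, K=0]  = 1; L = 2H + 3K  [with H=1, K=0]  = 2; M = max(L, H) + 2  [with L=2, H=1]  = 4.
Change = 54 − 4 = 50.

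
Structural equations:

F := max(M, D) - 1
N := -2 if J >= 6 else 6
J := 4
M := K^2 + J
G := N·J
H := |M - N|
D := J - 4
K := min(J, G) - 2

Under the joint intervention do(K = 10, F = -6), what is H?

Setting K = 10, F = -6 by intervention discards those variables' equations.
N = -2 if J >= 6 else 6  [with J=4]  = 6
M = K^2 + J  [with K=10, J=4]  = 104
H = |M - N|  [with M=104, N=6]  = 98

98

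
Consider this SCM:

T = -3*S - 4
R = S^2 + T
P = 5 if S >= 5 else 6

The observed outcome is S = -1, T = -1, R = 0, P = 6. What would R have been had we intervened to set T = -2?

-1

The intervention breaks the incoming arrows to T: T = -3*S - 4 no longer applies, and T = -2.
R = S^2 + T  [with S=-1, T=-2]  = -1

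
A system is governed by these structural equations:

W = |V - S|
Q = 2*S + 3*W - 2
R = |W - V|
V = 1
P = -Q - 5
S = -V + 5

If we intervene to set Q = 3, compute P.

-8

Intervening sets Q = 3 and removes its equation (Q = 2*S + 3*W - 2).
P = -Q - 5  [with Q=3]  = -8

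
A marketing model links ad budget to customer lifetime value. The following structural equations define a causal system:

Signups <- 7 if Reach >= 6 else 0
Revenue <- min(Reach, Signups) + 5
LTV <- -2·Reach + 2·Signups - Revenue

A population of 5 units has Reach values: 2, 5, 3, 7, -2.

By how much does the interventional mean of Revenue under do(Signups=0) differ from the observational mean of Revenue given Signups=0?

0.1

Under do(Signups=0), Signups's equation is replaced by Signups=0 for every unit. Per-unit Revenue: 5, 5, 5, 5, 3. Mean = 4.6.
Observing Signups=0 restricts to units where Signups's equation naturally yields 0: Reach ∈ {2, 5, 3, -2}. In that subpopulation Revenue = 5, 5, 5, 3, mean 4.5.
Difference = 4.6 − 4.5 = 0.1.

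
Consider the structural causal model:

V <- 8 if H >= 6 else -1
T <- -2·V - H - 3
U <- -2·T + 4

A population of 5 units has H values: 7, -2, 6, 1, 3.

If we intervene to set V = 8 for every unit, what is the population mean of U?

48

The intervention sets V=8 in all 5 units regardless of H. Recomputing U per unit gives 56, 38, 54, 44, 48; average 48.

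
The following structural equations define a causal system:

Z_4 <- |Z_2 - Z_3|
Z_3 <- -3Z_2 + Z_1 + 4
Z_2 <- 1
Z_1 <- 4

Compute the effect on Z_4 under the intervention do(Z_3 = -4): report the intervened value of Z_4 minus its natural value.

1

The intervention breaks the incoming arrows to Z_3: Z_3 <- -3Z_2 + Z_1 + 4 no longer applies, and Z_3 = -4.
Z_4 = |Z_2 - Z_3|  [with Z_2=1, Z_3=-4]  = 5
Without intervention: Z_3 = -3Z_2 + Z_1 + 4  [with Z_2=1, Z_1=4]  = 5; Z_4 = |Z_2 - Z_3|  [with Z_2=1, Z_3=5]  = 4.
Change = 5 − 4 = 1.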